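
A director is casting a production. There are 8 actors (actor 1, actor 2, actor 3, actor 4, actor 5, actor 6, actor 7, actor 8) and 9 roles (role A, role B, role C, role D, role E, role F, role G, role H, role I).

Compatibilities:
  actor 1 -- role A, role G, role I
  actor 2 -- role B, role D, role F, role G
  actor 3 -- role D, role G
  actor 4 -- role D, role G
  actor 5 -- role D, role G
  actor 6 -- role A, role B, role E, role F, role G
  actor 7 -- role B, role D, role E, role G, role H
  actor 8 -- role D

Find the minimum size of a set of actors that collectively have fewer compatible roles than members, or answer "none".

3

Take S = {actor 3, actor 4, actor 5}. Its neighbourhood is {role D, role G}, so |N(S)| = 2 < |S| = 3.
Every subset of size less than 3 has at least as many neighbours as members, so 3 is the minimum.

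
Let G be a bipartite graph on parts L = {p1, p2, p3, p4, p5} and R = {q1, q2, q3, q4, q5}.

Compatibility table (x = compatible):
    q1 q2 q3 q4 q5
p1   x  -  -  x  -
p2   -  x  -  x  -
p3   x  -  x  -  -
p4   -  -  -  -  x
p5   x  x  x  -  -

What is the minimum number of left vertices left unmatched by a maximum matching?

For example, pair p1–q1, p2–q4, p3–q3, p4–q5, p5–q2.
All 5 left vertices are matched, so no larger matching exists.
That matches 5 of the 5, leaving 0 unmatched; no matching can do better.

0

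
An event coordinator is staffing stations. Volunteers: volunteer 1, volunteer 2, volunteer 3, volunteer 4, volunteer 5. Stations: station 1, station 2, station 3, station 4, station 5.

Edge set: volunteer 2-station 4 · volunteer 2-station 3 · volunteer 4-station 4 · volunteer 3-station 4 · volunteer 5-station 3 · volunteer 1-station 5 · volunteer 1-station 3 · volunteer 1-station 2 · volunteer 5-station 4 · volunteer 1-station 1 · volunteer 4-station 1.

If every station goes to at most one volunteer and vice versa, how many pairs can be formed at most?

A valid assignment of size 4: volunteer 1-station 2, volunteer 2-station 3, volunteer 3-station 4, volunteer 4-station 1.
The set {volunteer 2, volunteer 3, volunteer 5} has only 2 neighbours ({station 3, station 4}), so by Hall's theorem at most 4 of the 5 volunteers can be matched.

4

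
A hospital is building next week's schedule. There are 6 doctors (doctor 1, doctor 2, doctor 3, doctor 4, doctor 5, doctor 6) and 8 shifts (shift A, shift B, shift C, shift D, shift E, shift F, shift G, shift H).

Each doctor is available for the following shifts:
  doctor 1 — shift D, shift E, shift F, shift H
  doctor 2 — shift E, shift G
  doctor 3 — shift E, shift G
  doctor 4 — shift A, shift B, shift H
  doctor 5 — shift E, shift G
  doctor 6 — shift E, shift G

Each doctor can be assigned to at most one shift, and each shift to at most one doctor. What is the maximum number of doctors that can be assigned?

4

For example, pair doctor 1-shift F, doctor 2-shift E, doctor 3-shift G, doctor 4-shift H.
The set {doctor 2, doctor 3, doctor 5, doctor 6} has only 2 neighbours ({shift E, shift G}), so by Hall's theorem at most 4 of the 6 doctors can be matched.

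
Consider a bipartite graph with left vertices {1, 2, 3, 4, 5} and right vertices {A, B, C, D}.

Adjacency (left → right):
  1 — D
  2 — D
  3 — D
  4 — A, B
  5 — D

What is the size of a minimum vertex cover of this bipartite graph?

{4, D} is a vertex cover of size 2: every edge has an endpoint in this set.
No smaller cover exists because 1–D, 4–B is a matching of size 2, and a cover must include an endpoint of each of these disjoint edges (König's theorem).

2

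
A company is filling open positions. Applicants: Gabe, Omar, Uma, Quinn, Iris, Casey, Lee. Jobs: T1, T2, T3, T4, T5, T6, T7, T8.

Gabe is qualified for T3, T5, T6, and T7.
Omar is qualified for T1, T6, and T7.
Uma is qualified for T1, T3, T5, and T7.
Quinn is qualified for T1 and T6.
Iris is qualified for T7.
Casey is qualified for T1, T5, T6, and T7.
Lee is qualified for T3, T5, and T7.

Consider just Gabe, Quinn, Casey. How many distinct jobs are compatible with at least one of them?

5

The union of neighbours of {Gabe, Quinn, Casey} is {T1, T3, T5, T6, T7}, which has 5 elements.
Since |N(S)| = 5 ≥ |S| = 3, Hall's condition holds for this subset.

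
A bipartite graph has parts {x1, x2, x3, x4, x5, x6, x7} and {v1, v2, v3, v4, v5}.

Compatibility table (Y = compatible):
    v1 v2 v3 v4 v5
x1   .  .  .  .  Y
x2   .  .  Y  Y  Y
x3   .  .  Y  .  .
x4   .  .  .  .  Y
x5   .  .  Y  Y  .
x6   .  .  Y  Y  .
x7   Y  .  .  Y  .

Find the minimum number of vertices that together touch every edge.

4

The 4 edges x1–v5, x2–v4, x3–v3, x7–v1 form a matching, so any vertex cover needs at least 4 vertices (one per matched edge).
Conversely {x7, v3, v4, v5} meets every edge and has exactly 4 vertices, so 4 is optimal.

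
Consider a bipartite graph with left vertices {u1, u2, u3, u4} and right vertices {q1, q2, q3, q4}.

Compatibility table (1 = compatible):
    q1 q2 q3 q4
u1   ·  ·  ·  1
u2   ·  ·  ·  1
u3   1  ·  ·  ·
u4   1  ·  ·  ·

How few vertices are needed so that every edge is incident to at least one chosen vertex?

2

A maximum matching has 2 edges (e.g. u1–q4, u3–q1).
By König's theorem the minimum vertex cover has the same size. One such cover is {q1, q4}.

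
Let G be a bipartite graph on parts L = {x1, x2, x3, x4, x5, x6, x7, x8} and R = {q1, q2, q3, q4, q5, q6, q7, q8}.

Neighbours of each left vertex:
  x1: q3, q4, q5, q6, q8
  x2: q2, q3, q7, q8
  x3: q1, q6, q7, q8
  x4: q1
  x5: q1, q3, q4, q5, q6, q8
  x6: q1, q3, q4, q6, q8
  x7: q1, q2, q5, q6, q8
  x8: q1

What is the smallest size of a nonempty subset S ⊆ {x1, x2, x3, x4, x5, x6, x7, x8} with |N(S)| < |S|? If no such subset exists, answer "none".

Take S = {x4, x8}. Its neighbourhood is {q1}, so |N(S)| = 1 < |S| = 2.
No single vertex violates Hall's condition since each has at least one neighbour, so 2 is the minimum.

2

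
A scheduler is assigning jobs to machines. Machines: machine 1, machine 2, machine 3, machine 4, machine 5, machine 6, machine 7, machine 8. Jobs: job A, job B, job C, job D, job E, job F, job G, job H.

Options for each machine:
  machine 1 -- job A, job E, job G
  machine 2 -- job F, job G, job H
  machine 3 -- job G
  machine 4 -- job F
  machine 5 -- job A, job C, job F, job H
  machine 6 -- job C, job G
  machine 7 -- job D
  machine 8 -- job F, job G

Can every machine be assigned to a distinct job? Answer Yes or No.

No

The set {machine 3, machine 4, machine 8} has only 2 neighbours ({job F, job G}), so by Hall's theorem at most 7 of the 8 machines can be matched.
Hence no matching covers every machine.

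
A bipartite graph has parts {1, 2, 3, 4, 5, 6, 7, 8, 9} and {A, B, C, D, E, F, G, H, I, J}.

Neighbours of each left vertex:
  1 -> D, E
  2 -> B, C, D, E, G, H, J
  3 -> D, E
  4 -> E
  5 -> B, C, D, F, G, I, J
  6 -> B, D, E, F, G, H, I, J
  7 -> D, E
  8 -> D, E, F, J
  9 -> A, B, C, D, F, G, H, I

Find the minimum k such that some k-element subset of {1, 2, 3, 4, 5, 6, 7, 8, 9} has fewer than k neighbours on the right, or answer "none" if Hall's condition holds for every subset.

3

Take S = {1, 3, 4}. Its neighbourhood is {D, E}, so |N(S)| = 2 < |S| = 3.
Every subset of size less than 3 has at least as many neighbours as members, so 3 is the minimum.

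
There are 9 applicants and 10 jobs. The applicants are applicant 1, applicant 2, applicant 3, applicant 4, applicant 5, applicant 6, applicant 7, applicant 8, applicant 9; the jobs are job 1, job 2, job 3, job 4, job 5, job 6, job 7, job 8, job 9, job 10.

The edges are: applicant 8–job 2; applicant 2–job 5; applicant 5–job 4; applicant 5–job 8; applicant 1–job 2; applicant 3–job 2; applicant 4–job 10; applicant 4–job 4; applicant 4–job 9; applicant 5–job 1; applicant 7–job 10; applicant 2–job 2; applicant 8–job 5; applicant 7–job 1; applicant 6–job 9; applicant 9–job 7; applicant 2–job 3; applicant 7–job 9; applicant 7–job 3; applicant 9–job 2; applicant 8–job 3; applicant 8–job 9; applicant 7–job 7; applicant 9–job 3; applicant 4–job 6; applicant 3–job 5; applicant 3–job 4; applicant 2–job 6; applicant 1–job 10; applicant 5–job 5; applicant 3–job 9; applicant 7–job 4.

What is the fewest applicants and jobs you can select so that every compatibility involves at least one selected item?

{applicant 1, applicant 2, applicant 3, applicant 4, applicant 5, applicant 6, applicant 7, applicant 8, applicant 9} is a vertex cover of size 9: every edge has an endpoint in this set.
No smaller cover exists because applicant 1–job 10, applicant 2–job 6, applicant 3–job 5, applicant 4–job 4, applicant 5–job 1, applicant 6–job 9, applicant 7–job 7, applicant 8–job 3, applicant 9–job 2 is a matching of size 9, and a cover must include an endpoint of each of these disjoint edges (König's theorem).

9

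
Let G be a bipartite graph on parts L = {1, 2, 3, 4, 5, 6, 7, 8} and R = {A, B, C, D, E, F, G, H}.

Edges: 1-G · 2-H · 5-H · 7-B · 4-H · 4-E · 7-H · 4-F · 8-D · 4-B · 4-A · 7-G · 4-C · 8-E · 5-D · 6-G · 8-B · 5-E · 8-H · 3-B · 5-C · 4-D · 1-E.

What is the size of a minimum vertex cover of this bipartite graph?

{1, 4, 5, 8, B, G, H} is a vertex cover of size 7: every edge has an endpoint in this set.
No smaller cover exists because 1–E, 2–H, 3–B, 4–A, 5–C, 6–G, 8–D is a matching of size 7, and a cover must include an endpoint of each of these disjoint edges (König's theorem).

7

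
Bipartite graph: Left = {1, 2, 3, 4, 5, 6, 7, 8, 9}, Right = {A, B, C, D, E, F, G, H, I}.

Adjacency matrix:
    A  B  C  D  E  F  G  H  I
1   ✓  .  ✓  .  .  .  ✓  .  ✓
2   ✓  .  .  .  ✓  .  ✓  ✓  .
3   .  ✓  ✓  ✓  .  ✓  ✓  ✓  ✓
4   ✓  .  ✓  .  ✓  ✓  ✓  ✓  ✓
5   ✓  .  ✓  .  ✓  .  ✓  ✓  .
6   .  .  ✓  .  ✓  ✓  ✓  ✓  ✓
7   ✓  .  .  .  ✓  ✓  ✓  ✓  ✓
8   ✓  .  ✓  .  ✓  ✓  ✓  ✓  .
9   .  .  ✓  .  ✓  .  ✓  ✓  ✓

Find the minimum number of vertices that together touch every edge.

A maximum matching has 8 edges (e.g. 1–I, 2–H, 3–B, 4–E, 5–C, 6–F, 7–A, 8–G).
By König's theorem the minimum vertex cover has the same size. One such cover is {3, A, C, E, F, G, H, I}.

8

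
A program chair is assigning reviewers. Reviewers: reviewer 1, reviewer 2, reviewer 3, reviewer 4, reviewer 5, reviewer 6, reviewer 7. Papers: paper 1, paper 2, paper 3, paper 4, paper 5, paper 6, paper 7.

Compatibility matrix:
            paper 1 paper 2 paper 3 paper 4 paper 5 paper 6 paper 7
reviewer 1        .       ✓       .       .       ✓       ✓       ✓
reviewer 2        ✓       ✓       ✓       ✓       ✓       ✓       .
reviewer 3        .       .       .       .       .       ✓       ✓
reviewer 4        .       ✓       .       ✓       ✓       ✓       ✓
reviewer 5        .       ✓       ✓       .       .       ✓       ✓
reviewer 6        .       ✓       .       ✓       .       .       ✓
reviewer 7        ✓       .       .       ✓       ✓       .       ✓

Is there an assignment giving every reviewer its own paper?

For example, pair reviewer 1-paper 5, reviewer 2-paper 1, reviewer 3-paper 6, reviewer 4-paper 2, reviewer 5-paper 3, reviewer 6-paper 4, reviewer 7-paper 7.
All 7 reviewers are covered.

Yes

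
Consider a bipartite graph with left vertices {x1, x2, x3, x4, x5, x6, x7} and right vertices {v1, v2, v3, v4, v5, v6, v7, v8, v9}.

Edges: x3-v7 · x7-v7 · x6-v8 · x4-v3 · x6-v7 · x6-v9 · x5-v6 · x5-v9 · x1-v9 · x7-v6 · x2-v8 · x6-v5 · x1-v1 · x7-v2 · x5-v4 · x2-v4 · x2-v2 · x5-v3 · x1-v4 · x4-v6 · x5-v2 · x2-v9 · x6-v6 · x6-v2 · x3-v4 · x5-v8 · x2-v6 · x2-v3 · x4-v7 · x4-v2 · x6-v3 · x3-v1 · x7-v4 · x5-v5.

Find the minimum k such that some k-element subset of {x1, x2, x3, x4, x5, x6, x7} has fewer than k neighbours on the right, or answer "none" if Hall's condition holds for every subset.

none

A matching saturating every left vertex exists, for instance x1→v4, x2→v3, x3→v1, x4→v7, x5→v8, x6→v6, x7→v2.
By Hall's marriage theorem, this means |N(S)| ≥ |S| for every subset S, so no violating subset exists.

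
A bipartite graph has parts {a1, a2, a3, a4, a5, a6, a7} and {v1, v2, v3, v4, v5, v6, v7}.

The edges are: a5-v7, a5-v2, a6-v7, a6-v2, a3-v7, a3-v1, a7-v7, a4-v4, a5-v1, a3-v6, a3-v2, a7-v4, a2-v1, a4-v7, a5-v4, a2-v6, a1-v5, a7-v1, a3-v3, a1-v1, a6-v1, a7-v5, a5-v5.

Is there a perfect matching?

A valid assignment of size 7: a1→v5, a2→v6, a3→v3, a4→v4, a5→v1, a6→v2, a7→v7.
All 7 left vertices are covered.

Yes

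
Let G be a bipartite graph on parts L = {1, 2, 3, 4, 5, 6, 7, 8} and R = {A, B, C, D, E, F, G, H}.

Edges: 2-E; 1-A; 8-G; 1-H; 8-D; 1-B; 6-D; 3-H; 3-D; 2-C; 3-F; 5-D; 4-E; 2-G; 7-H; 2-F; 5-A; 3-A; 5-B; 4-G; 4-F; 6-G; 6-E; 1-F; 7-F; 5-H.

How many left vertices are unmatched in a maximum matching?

0

One maximum matching: 1-F, 2-C, 3-A, 4-E, 5-B, 6-D, 7-H, 8-G.
All 8 left vertices are matched, so no larger matching exists.
That matches 8 of the 8, leaving 0 unmatched; no matching can do better.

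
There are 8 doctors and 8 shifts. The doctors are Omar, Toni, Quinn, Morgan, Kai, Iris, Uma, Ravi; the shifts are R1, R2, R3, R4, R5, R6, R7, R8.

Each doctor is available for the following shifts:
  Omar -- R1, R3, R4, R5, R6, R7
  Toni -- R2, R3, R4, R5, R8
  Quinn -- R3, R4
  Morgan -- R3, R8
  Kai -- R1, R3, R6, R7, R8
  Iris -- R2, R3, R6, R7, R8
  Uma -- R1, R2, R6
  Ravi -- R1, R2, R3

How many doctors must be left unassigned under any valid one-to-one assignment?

A valid assignment of size 8: Omar–R1, Toni–R5, Quinn–R4, Morgan–R8, Kai–R7, Iris–R6, Uma–R2, Ravi–R3.
This saturates every doctor, so 8 is the maximum.
That matches 8 of the 8, leaving 0 unmatched; no matching can do better.

0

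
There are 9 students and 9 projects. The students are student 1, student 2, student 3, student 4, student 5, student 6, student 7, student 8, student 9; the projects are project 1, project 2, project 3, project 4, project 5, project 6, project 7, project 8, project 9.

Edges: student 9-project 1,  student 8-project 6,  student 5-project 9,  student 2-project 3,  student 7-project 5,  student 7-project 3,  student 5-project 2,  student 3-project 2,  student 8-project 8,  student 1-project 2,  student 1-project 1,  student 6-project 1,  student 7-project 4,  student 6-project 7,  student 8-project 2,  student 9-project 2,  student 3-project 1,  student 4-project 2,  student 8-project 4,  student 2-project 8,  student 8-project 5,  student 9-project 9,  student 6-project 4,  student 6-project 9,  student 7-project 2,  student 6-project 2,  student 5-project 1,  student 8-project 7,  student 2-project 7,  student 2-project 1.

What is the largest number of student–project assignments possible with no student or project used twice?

One maximum matching: student 1→project 2, student 2→project 8, student 3→project 1, student 5→project 9, student 6→project 4, student 7→project 3, student 8→project 7.
The set {student 1, student 3, student 4, student 5, student 9} has only 3 neighbours ({project 1, project 2, project 9}), so by Hall's theorem at most 7 of the 9 students can be matched.

7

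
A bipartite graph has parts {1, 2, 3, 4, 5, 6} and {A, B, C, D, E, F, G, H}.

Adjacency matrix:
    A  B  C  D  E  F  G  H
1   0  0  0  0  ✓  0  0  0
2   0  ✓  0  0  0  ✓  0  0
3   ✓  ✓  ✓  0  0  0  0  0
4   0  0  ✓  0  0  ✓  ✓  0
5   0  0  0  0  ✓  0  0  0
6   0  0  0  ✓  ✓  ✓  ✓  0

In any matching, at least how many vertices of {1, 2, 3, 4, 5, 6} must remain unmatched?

One maximum matching: 1–E, 2–B, 3–C, 4–F, 6–D.
The set {1, 5} has only 1 neighbour ({E}), so by Hall's theorem at most 5 of the 6 left vertices can be matched.
That matches 5 of the 6, leaving 1 unmatched; no matching can do better.

1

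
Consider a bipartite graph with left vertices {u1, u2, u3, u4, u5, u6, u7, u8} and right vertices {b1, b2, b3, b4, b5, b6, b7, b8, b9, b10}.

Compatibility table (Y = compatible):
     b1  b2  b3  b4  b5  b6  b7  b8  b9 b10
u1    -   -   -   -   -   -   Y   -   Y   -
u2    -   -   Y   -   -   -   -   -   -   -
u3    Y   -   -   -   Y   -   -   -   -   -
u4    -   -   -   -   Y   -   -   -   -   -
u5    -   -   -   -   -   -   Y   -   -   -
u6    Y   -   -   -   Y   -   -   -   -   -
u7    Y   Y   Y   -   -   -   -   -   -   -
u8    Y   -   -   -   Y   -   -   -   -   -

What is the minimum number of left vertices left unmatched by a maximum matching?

One maximum matching: u1–b9, u2–b3, u3–b1, u4–b5, u5–b7, u7–b2.
The set {u3, u4, u6, u8} has only 2 neighbours ({b1, b5}), so by Hall's theorem at most 6 of the 8 left vertices can be matched.
That matches 6 of the 8, leaving 2 unmatched; no matching can do better.

2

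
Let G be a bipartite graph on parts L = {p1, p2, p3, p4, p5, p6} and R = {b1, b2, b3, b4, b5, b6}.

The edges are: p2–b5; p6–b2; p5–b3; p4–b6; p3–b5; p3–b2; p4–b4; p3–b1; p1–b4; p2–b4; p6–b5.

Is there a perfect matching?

A valid assignment of size 6: p1-b4, p2-b5, p3-b1, p4-b6, p5-b3, p6-b2.
Every left vertex is matched, so this is a perfect matching.

Yes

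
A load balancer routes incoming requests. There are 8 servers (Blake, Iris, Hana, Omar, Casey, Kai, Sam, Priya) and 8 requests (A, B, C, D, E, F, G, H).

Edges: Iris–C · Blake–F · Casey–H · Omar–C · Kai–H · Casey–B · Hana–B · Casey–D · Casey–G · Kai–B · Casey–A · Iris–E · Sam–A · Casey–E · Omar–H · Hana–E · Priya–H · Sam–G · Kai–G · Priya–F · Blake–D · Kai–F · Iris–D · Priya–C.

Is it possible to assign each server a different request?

A valid assignment of size 8: Blake–D, Iris–C, Hana–E, Omar–H, Casey–A, Kai–B, Sam–G, Priya–F.
All 8 servers are covered.

Yes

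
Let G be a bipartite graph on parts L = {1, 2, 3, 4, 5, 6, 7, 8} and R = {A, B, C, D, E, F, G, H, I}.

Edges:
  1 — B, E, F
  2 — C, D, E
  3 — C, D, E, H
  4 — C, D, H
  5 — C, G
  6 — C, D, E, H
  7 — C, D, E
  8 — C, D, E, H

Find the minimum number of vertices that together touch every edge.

The 6 edges 1–B, 2–C, 3–H, 4–D, 5–G, 6–E form a matching, so any vertex cover needs at least 6 vertices (one per matched edge).
Conversely {1, 5, C, D, E, H} meets every edge and has exactly 6 vertices, so 6 is optimal.

6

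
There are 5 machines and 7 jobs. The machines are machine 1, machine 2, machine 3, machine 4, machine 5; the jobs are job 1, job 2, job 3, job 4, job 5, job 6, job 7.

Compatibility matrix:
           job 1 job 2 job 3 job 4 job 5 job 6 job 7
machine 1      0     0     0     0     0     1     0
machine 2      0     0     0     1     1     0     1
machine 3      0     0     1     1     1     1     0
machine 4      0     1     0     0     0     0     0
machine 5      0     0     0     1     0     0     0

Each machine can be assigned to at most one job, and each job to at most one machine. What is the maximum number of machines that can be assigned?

For example, pair machine 1–job 6, machine 2–job 5, machine 3–job 3, machine 4–job 2, machine 5–job 4.
All 5 machines are matched, so no larger matching exists.

5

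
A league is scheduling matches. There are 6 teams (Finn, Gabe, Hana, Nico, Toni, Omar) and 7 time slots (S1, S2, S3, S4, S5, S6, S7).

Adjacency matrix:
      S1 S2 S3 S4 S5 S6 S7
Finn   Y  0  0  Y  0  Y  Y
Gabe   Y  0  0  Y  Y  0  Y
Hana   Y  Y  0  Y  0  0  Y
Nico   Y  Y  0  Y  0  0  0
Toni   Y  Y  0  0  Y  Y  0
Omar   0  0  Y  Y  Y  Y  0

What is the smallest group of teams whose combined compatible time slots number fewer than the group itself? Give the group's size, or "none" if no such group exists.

A matching saturating every team exists, for instance Finn→S7, Gabe→S5, Hana→S1, Nico→S2, Toni→S6, Omar→S4.
By Hall's marriage theorem, this means |N(S)| ≥ |S| for every subset S, so no violating subset exists.

none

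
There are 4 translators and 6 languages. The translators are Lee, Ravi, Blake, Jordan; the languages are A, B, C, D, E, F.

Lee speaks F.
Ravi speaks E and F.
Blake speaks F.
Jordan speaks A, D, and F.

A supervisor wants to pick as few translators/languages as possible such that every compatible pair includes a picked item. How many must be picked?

3

A maximum matching has 3 edges (e.g. Lee–F, Ravi–E, Jordan–D).
By König's theorem the minimum vertex cover has the same size. One such cover is {Ravi, Jordan, F}.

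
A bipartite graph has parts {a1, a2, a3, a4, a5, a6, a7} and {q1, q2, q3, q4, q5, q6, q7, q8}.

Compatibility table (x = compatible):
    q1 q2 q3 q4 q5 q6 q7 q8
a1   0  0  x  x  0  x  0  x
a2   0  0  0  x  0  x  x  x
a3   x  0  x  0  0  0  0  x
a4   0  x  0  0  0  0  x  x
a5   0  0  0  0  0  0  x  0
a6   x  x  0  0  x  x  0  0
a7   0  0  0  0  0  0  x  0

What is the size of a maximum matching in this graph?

A valid assignment of size 6: a1-q4, a2-q8, a3-q3, a4-q2, a5-q7, a6-q6.
The set {a5, a7} has only 1 neighbour ({q7}), so by Hall's theorem at most 6 of the 7 left vertices can be matched.

6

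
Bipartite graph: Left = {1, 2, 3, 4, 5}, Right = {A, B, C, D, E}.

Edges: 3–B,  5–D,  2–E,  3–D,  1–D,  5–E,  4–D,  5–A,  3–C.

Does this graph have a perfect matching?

No

The set {1, 4} has only 1 neighbour ({D}), so by Hall's theorem at most 4 of the 5 left vertices can be matched.
Hence no matching covers every left vertex.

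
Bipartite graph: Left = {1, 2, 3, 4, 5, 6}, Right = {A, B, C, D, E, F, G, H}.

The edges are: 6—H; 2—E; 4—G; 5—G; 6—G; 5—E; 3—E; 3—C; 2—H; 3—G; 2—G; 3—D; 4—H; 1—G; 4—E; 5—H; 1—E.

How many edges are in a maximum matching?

A valid assignment of size 4: 1–G, 2–H, 3–C, 4–E.
The set {1, 2, 4, 5, 6} has only 3 neighbours ({E, G, H}), so by Hall's theorem at most 4 of the 6 left vertices can be matched.

4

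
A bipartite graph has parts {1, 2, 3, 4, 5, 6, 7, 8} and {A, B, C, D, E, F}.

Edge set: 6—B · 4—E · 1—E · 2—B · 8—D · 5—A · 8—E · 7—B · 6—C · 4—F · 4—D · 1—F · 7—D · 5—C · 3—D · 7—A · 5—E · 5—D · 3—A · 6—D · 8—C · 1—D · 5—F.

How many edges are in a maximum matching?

For example, pair 1-E, 2-B, 3-D, 4-F, 5-A, 6-C.
The set {1, 2, 3, 4, 5, 6, 7, 8} has only 6 neighbours ({A, B, C, D, E, F}), so by Hall's theorem at most 6 of the 8 left vertices can be matched.

6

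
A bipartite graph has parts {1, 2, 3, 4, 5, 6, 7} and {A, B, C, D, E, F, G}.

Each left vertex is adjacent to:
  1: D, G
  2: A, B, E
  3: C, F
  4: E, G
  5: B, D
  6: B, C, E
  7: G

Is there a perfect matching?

One maximum matching: 1→D, 2→A, 3→F, 4→E, 5→B, 6→C, 7→G.
Every left vertex is matched, so this is a perfect matching.

Yes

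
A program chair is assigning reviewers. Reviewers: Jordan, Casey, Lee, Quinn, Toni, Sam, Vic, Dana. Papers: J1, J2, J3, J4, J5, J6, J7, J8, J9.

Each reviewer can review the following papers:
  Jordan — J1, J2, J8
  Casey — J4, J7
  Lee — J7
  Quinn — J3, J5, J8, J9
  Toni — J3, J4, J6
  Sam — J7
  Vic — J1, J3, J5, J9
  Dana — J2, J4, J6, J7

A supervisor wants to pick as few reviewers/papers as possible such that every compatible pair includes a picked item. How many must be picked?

{Jordan, Casey, Quinn, Toni, Vic, Dana, J7} is a vertex cover of size 7: every edge has an endpoint in this set.
No smaller cover exists because Jordan–J1, Casey–J4, Lee–J7, Quinn–J8, Toni–J3, Vic–J9, Dana–J6 is a matching of size 7, and a cover must include an endpoint of each of these disjoint edges (König's theorem).

7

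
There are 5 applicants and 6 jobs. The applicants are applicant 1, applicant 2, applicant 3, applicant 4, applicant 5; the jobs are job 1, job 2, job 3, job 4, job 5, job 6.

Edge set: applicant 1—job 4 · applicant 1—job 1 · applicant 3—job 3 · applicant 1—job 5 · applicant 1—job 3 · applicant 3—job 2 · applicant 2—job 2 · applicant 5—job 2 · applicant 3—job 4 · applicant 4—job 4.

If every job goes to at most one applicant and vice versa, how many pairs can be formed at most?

One maximum matching: applicant 1→job 1, applicant 2→job 2, applicant 3→job 3, applicant 4→job 4.
The set {applicant 2, applicant 5} has only 1 neighbour ({job 2}), so by Hall's theorem at most 4 of the 5 applicants can be matched.

4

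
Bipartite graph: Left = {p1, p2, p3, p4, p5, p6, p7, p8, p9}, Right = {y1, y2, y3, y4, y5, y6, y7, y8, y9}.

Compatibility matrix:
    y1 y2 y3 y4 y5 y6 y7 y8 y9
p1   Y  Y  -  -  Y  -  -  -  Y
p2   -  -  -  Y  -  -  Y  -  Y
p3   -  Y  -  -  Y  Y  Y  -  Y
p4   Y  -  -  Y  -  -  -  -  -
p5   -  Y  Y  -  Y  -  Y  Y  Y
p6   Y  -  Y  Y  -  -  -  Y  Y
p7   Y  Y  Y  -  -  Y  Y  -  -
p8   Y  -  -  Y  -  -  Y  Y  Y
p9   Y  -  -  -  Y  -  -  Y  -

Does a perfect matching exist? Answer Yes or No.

A valid assignment of size 9: p1→y5, p2→y7, p3→y6, p4→y4, p5→y2, p6→y8, p7→y3, p8→y9, p9→y1.
Every left vertex is matched, so this is a perfect matching.

Yes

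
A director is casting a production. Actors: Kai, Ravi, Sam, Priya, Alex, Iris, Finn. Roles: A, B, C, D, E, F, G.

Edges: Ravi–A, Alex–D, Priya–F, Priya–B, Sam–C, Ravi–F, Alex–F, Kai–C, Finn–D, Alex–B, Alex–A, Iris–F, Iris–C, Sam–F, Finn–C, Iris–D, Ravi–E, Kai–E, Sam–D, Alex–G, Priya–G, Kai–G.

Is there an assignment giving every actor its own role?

Yes

One maximum matching: Kai→E, Ravi→A, Sam→F, Priya→B, Alex→G, Iris→D, Finn→C.
All 7 actors are covered.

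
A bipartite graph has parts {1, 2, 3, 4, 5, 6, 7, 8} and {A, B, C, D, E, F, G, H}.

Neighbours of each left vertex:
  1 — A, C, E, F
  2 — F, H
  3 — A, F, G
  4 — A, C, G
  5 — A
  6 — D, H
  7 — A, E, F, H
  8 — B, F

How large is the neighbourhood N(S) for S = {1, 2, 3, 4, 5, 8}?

7

The union of neighbours of {1, 2, 3, 4, 5, 8} is {A, B, C, E, F, G, H}, which has 7 elements.
Since |N(S)| = 7 ≥ |S| = 6, Hall's condition holds for this subset.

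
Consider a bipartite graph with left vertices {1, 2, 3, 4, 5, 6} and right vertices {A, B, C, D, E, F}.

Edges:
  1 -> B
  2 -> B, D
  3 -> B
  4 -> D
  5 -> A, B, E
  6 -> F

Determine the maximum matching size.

A valid assignment of size 4: 1–B, 2–D, 5–E, 6–F.
The set {1, 2, 3, 4} has only 2 neighbours ({B, D}), so by Hall's theorem at most 4 of the 6 left vertices can be matched.

4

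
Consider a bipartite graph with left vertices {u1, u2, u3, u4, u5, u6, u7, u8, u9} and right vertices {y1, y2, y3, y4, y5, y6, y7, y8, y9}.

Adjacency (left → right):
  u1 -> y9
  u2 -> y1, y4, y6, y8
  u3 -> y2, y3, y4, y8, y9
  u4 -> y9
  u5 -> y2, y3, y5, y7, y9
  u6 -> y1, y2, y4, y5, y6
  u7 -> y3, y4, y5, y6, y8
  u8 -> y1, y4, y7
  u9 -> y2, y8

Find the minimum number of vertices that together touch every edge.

The 8 edges u1–y9, u2–y1, u3–y3, u5–y2, u6–y4, u7–y6, u8–y7, u9–y8 form a matching, so any vertex cover needs at least 8 vertices (one per matched edge).
Conversely {u2, u3, u5, u6, u7, u8, u9, y9} meets every edge and has exactly 8 vertices, so 8 is optimal.

8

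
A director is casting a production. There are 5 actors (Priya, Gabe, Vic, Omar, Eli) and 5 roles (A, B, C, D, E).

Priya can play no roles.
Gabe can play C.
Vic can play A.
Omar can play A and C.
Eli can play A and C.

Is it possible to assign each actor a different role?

No

The set {Priya, Gabe, Vic, Omar, Eli} has only 2 neighbours ({A, C}), so by Hall's theorem at most 2 of the 5 actors can be matched.
Hence no matching covers every actor.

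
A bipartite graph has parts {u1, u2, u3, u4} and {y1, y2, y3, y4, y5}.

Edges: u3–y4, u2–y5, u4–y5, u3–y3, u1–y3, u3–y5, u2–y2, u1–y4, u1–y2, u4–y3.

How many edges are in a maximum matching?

4

One maximum matching: u1-y2, u2-y5, u3-y4, u4-y3.
All 4 left vertices are matched, so no larger matching exists.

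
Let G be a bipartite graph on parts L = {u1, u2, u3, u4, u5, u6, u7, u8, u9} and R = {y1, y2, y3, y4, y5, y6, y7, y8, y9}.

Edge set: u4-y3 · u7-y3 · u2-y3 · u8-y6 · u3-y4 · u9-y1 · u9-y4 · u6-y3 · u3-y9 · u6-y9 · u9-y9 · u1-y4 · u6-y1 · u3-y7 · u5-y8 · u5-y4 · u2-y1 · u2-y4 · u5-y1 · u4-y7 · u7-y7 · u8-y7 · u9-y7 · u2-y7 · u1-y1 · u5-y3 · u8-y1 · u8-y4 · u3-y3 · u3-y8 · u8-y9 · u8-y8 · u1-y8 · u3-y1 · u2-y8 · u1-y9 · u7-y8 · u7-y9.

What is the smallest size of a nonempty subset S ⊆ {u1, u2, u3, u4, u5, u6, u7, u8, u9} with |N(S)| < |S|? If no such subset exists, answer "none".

7

Take S = {u1, u2, u3, u4, u5, u6, u7}. Its neighbourhood is {y1, y3, y4, y7, y8, y9}, so |N(S)| = 6 < |S| = 7.
Every subset of size less than 7 has at least as many neighbours as members, so 7 is the minimum.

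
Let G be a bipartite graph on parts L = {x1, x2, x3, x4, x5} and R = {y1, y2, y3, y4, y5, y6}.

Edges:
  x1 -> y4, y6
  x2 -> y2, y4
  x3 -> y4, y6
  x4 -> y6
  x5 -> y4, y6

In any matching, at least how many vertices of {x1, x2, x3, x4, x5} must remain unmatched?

2

A valid assignment of size 3: x1–y6, x2–y2, x3–y4.
The set {x1, x3, x4, x5} has only 2 neighbours ({y4, y6}), so by Hall's theorem at most 3 of the 5 left vertices can be matched.
That matches 3 of the 5, leaving 2 unmatched; no matching can do better.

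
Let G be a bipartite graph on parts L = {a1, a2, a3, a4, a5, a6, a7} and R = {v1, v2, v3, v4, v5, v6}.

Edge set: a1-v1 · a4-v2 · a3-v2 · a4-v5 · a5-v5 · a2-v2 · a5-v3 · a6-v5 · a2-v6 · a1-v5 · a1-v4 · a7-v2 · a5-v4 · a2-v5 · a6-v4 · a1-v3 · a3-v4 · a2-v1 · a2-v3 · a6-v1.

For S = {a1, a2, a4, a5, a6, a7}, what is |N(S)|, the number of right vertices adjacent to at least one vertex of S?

The union of neighbours of {a1, a2, a4, a5, a6, a7} is {v1, v2, v3, v4, v5, v6}, which has 6 elements.
Since |N(S)| = 6 ≥ |S| = 6, Hall's condition holds for this subset.

6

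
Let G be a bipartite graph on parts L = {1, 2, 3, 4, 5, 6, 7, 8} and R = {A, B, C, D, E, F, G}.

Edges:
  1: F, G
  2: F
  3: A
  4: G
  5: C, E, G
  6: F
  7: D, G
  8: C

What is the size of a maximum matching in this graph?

One maximum matching: 1→G, 2→F, 3→A, 5→E, 7→D, 8→C.
The set {1, 2, 4, 6} has only 2 neighbours ({F, G}), so by Hall's theorem at most 6 of the 8 left vertices can be matched.

6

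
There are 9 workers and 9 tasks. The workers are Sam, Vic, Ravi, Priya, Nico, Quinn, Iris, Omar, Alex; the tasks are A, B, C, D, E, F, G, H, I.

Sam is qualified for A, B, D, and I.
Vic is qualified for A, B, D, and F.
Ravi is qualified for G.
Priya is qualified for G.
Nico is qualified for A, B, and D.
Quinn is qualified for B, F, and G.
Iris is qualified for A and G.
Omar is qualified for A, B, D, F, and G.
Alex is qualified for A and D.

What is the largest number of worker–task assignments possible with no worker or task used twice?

A valid assignment of size 6: Sam→I, Vic→F, Ravi→G, Nico→D, Quinn→B, Iris→A.
The set {Vic, Ravi, Priya, Nico, Quinn, Iris, Omar, Alex} has only 5 neighbours ({A, B, D, F, G}), so by Hall's theorem at most 6 of the 9 workers can be matched.

6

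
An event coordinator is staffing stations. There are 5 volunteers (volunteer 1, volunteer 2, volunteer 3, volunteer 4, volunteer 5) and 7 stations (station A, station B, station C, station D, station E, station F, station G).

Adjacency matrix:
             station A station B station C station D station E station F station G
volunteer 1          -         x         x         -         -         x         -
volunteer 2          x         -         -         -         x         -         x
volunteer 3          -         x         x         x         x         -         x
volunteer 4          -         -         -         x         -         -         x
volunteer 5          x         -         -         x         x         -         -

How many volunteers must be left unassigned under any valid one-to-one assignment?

One maximum matching: volunteer 1-station B, volunteer 2-station G, volunteer 3-station C, volunteer 4-station D, volunteer 5-station A.
This saturates every volunteer, so 5 is the maximum.
That matches 5 of the 5, leaving 0 unmatched; no matching can do better.

0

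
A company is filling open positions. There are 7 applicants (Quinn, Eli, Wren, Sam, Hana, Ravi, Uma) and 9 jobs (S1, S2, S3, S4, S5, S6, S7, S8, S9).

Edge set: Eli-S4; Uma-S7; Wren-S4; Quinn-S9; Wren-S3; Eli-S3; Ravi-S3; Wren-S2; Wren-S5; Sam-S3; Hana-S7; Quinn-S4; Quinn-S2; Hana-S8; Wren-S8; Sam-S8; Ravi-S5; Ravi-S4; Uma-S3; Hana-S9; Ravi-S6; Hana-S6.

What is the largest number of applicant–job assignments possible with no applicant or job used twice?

7

One maximum matching: Quinn-S2, Eli-S3, Wren-S5, Sam-S8, Hana-S6, Ravi-S4, Uma-S7.
This saturates every applicant, so 7 is the maximum.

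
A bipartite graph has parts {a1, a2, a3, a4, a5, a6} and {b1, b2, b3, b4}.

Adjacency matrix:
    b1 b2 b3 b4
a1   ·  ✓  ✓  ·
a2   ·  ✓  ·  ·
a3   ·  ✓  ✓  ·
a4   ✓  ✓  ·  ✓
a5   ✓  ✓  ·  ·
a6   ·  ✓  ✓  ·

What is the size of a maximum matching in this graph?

4

For example, pair a1→b3, a2→b2, a4→b4, a5→b1.
The set {a1, a2, a3, a6} has only 2 neighbours ({b2, b3}), so by Hall's theorem at most 4 of the 6 left vertices can be matched.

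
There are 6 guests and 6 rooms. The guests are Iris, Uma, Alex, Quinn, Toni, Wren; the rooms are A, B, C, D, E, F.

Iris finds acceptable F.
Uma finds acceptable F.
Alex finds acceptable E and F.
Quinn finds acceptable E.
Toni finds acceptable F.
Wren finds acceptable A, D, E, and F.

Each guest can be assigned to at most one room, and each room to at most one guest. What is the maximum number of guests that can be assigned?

For example, pair Iris-F, Alex-E, Wren-D.
The set {Iris, Uma, Alex, Quinn, Toni} has only 2 neighbours ({E, F}), so by Hall's theorem at most 3 of the 6 guests can be matched.

3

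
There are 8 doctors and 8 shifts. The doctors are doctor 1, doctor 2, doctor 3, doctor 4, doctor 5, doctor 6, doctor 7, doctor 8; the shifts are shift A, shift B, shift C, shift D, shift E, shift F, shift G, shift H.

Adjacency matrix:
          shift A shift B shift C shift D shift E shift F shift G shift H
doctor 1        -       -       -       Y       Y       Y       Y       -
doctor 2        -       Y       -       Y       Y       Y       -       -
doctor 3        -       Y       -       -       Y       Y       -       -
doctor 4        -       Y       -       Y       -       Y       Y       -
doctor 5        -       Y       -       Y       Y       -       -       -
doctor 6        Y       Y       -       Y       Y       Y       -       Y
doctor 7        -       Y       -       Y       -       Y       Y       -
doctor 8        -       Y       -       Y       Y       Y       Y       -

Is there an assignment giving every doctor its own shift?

No

The set {doctor 1, doctor 2, doctor 3, doctor 4, doctor 5, doctor 7, doctor 8} has only 5 neighbours ({shift B, shift D, shift E, shift F, shift G}), so by Hall's theorem at most 6 of the 8 doctors can be matched.
Hence no matching covers every doctor.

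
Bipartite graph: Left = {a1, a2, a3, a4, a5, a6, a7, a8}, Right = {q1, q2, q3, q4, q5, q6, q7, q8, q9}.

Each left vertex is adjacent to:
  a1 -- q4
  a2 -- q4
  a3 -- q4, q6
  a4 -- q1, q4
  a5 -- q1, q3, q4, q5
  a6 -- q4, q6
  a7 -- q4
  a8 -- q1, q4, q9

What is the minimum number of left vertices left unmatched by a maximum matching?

3

For example, pair a1-q4, a3-q6, a4-q1, a5-q5, a8-q9.
The set {a1, a2, a3, a6, a7} has only 2 neighbours ({q4, q6}), so by Hall's theorem at most 5 of the 8 left vertices can be matched.
That matches 5 of the 8, leaving 3 unmatched; no matching can do better.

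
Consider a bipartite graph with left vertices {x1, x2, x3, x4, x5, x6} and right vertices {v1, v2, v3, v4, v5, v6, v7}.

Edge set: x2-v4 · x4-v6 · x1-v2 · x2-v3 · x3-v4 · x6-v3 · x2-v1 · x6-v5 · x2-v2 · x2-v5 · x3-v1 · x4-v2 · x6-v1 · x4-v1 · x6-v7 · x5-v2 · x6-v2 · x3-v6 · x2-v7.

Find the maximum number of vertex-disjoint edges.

5

One maximum matching: x1→v2, x2→v1, x3→v4, x4→v6, x6→v3.
The set {x1, x5} has only 1 neighbour ({v2}), so by Hall's theorem at most 5 of the 6 left vertices can be matched.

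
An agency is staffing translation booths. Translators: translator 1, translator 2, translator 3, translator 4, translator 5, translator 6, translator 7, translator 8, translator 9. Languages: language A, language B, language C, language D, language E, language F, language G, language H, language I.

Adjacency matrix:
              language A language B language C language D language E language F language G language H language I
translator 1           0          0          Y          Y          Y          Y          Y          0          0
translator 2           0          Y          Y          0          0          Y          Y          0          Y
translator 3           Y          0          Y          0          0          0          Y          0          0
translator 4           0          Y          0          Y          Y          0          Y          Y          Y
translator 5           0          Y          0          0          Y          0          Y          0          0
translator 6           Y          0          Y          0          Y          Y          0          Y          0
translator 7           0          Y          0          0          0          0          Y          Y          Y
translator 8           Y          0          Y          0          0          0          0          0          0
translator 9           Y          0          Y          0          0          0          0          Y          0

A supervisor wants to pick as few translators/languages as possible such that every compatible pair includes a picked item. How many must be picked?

9

A maximum matching has 9 edges (e.g. translator 1–language D, translator 2–language I, translator 3–language G, translator 4–language B, translator 5–language E, translator 6–language F, translator 7–language H, translator 8–language C, translator 9–language A).
By König's theorem the minimum vertex cover has the same size. One such cover is {translator 1, translator 2, translator 3, translator 4, translator 5, translator 6, translator 7, translator 8, translator 9}.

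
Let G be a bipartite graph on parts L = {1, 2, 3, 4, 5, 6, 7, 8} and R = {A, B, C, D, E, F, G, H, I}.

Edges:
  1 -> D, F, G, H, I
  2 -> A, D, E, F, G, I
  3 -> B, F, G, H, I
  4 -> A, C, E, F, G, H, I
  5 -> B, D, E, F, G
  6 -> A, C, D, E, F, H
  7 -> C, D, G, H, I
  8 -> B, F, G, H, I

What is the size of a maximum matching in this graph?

A valid assignment of size 8: 1–D, 2–I, 3–B, 4–F, 5–E, 6–A, 7–H, 8–G.
All 8 left vertices are matched, so no larger matching exists.

8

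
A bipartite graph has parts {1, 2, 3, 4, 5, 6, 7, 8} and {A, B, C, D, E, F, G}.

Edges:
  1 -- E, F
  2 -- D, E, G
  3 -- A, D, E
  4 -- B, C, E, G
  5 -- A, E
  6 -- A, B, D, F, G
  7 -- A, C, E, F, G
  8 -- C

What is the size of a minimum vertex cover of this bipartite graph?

7

A maximum matching has 7 edges (e.g. 1–F, 2–E, 3–D, 4–C, 5–A, 6–B, 7–G).
By König's theorem the minimum vertex cover has the same size. One such cover is {A, B, C, D, E, F, G}.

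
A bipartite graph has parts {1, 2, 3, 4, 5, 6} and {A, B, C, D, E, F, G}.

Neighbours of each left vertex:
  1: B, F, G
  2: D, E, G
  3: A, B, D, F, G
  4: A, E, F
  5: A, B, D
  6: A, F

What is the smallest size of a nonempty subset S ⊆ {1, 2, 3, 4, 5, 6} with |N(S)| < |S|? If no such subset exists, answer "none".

none

A matching saturating every left vertex exists, for instance 1→B, 2→E, 3→G, 4→A, 5→D, 6→F.
By Hall's marriage theorem, this means |N(S)| ≥ |S| for every subset S, so no violating subset exists.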